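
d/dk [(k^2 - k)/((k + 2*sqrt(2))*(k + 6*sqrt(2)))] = (k^2 + 8*sqrt(2)*k^2 + 48*k - 24)/(k^4 + 16*sqrt(2)*k^3 + 176*k^2 + 384*sqrt(2)*k + 576)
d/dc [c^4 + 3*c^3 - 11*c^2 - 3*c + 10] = 4*c^3 + 9*c^2 - 22*c - 3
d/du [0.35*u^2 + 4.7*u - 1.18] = 0.7*u + 4.7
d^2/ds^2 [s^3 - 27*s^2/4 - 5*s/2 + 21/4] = 6*s - 27/2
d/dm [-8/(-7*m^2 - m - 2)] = 8*(-14*m - 1)/(7*m^2 + m + 2)^2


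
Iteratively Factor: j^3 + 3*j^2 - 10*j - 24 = (j + 2)*(j^2 + j - 12) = (j - 3)*(j + 2)*(j + 4)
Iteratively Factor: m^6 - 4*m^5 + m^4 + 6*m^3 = (m - 2)*(m^5 - 2*m^4 - 3*m^3) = (m - 2)*(m + 1)*(m^4 - 3*m^3) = m*(m - 2)*(m + 1)*(m^3 - 3*m^2) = m^2*(m - 2)*(m + 1)*(m^2 - 3*m) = m^3*(m - 2)*(m + 1)*(m - 3)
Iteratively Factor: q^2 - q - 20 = (q - 5)*(q + 4)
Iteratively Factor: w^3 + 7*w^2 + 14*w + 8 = (w + 2)*(w^2 + 5*w + 4) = (w + 1)*(w + 2)*(w + 4)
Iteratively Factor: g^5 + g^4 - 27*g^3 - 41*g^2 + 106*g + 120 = (g - 5)*(g^4 + 6*g^3 + 3*g^2 - 26*g - 24) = (g - 5)*(g - 2)*(g^3 + 8*g^2 + 19*g + 12) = (g - 5)*(g - 2)*(g + 3)*(g^2 + 5*g + 4) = (g - 5)*(g - 2)*(g + 1)*(g + 3)*(g + 4)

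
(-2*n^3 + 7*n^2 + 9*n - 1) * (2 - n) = 2*n^4 - 11*n^3 + 5*n^2 + 19*n - 2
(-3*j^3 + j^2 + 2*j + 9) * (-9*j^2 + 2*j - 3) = 27*j^5 - 15*j^4 - 7*j^3 - 80*j^2 + 12*j - 27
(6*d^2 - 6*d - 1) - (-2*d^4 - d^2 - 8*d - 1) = 2*d^4 + 7*d^2 + 2*d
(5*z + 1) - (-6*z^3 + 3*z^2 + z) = 6*z^3 - 3*z^2 + 4*z + 1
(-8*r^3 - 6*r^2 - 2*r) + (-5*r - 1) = -8*r^3 - 6*r^2 - 7*r - 1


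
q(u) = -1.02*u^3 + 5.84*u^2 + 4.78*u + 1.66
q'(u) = -3.06*u^2 + 11.68*u + 4.78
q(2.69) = 36.92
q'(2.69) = 14.06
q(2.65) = 36.36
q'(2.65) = 14.24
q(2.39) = 32.52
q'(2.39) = 15.22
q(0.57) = 6.09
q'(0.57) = 10.44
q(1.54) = 19.15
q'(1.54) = 15.51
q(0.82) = 8.94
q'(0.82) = 12.30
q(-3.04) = 69.76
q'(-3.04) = -59.01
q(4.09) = 49.12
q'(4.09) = 1.36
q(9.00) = -225.86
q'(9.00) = -137.96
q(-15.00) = 4686.46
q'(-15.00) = -858.92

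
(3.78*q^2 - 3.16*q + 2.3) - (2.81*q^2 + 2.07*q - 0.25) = 0.97*q^2 - 5.23*q + 2.55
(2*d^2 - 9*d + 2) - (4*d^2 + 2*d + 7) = -2*d^2 - 11*d - 5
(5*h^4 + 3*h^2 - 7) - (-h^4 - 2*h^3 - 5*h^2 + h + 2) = 6*h^4 + 2*h^3 + 8*h^2 - h - 9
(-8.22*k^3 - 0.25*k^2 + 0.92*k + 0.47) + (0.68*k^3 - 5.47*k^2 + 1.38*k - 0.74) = -7.54*k^3 - 5.72*k^2 + 2.3*k - 0.27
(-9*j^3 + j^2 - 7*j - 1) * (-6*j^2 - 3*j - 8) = 54*j^5 + 21*j^4 + 111*j^3 + 19*j^2 + 59*j + 8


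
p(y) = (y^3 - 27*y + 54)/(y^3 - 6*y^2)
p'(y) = (-3*y^2 + 12*y)*(y^3 - 27*y + 54)/(y^3 - 6*y^2)^2 + (3*y^2 - 27)/(y^3 - 6*y^2)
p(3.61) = -0.11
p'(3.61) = -0.37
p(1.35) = -2.36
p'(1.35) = 5.53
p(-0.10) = -929.49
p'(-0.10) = -18300.08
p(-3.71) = -0.77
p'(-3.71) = -0.60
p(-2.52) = -1.96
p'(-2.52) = -1.64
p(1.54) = -1.52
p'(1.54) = 3.51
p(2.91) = -0.00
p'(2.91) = 0.06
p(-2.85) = -1.50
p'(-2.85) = -1.19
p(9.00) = 2.22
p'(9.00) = -0.35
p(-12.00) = 0.52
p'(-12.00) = -0.04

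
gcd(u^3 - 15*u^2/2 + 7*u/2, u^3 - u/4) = u^2 - u/2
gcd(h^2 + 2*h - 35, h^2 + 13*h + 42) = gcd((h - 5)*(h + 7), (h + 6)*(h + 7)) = h + 7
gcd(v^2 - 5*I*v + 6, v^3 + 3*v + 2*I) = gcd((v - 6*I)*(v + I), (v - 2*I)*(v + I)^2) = v + I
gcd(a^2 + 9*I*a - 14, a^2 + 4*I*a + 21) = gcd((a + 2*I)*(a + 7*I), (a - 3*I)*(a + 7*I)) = a + 7*I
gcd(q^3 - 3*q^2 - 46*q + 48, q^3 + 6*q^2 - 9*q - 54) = q + 6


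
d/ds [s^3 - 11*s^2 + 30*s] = 3*s^2 - 22*s + 30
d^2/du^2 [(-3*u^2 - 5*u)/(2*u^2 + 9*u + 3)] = 4*(17*u^3 + 27*u^2 + 45*u + 54)/(8*u^6 + 108*u^5 + 522*u^4 + 1053*u^3 + 783*u^2 + 243*u + 27)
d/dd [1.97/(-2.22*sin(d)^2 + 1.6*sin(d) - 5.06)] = (8.7468*sin(d) - 3.152)*cos(d)/(2.22*sin(d)^2 - 1.6*sin(d) + 5.06)^2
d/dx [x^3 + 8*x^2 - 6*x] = 3*x^2 + 16*x - 6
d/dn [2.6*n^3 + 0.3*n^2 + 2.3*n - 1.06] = 7.8*n^2 + 0.6*n + 2.3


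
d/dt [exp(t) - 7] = exp(t)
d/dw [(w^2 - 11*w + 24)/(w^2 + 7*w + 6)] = 18*(w^2 - 2*w - 13)/(w^4 + 14*w^3 + 61*w^2 + 84*w + 36)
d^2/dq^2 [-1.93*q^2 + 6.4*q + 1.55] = -3.86000000000000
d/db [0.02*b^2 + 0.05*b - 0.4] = 0.04*b + 0.05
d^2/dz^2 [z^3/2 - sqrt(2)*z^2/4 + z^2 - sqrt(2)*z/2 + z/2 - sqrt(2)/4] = 3*z - sqrt(2)/2 + 2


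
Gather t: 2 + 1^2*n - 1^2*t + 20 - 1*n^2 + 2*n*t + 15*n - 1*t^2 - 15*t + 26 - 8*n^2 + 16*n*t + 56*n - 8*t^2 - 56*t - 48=-9*n^2 + 72*n - 9*t^2 + t*(18*n - 72)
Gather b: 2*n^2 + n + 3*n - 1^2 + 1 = 2*n^2 + 4*n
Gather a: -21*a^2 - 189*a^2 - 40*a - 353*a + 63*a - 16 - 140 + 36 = -210*a^2 - 330*a - 120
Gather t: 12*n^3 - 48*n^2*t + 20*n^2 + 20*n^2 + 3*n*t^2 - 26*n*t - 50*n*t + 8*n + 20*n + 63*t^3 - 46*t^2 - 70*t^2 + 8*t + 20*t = 12*n^3 + 40*n^2 + 28*n + 63*t^3 + t^2*(3*n - 116) + t*(-48*n^2 - 76*n + 28)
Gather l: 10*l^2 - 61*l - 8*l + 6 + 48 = 10*l^2 - 69*l + 54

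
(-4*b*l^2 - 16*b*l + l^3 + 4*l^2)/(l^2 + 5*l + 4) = l*(-4*b + l)/(l + 1)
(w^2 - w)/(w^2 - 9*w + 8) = w/(w - 8)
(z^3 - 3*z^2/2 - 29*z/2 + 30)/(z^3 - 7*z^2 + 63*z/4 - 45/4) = 2*(z + 4)/(2*z - 3)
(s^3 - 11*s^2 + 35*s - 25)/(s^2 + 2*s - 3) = (s^2 - 10*s + 25)/(s + 3)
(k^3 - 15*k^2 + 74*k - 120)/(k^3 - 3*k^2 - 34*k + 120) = (k - 6)/(k + 6)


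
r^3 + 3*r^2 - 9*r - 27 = (r - 3)*(r + 3)^2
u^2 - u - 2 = (u - 2)*(u + 1)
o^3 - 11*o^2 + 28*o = o*(o - 7)*(o - 4)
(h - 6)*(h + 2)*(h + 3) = h^3 - h^2 - 24*h - 36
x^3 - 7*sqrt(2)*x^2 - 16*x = x*(x - 8*sqrt(2))*(x + sqrt(2))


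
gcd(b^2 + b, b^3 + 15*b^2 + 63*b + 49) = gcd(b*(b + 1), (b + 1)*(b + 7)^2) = b + 1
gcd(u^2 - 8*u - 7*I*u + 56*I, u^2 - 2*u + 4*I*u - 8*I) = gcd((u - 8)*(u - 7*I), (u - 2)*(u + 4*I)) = 1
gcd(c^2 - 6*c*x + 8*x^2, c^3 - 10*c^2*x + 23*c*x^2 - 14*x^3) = -c + 2*x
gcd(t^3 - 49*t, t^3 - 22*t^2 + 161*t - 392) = t - 7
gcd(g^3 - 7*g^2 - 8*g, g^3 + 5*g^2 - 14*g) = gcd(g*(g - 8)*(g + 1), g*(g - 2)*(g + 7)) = g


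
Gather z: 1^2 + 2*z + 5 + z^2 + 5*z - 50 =z^2 + 7*z - 44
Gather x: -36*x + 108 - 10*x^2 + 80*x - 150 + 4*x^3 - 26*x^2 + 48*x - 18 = 4*x^3 - 36*x^2 + 92*x - 60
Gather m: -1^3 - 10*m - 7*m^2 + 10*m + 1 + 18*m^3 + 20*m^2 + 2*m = 18*m^3 + 13*m^2 + 2*m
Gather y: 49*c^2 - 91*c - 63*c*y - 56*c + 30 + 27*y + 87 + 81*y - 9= 49*c^2 - 147*c + y*(108 - 63*c) + 108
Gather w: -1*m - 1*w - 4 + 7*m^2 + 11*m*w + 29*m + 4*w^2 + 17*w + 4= 7*m^2 + 28*m + 4*w^2 + w*(11*m + 16)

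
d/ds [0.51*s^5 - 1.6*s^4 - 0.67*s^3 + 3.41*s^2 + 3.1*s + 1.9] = 2.55*s^4 - 6.4*s^3 - 2.01*s^2 + 6.82*s + 3.1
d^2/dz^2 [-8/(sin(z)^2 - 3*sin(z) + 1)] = 8*(4*sin(z)^4 - 9*sin(z)^3 - sin(z)^2 + 21*sin(z) - 16)/(sin(z)^2 - 3*sin(z) + 1)^3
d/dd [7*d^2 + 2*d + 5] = 14*d + 2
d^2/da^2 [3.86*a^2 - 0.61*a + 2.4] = 7.72000000000000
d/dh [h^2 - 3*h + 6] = 2*h - 3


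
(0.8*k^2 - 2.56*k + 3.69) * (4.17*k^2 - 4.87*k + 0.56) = 3.336*k^4 - 14.5712*k^3 + 28.3025*k^2 - 19.4039*k + 2.0664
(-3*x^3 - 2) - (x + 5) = -3*x^3 - x - 7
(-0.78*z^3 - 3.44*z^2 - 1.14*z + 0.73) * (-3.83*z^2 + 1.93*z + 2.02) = 2.9874*z^5 + 11.6698*z^4 - 3.8486*z^3 - 11.9449*z^2 - 0.8939*z + 1.4746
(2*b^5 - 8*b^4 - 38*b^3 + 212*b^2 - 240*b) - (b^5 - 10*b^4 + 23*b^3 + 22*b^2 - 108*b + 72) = b^5 + 2*b^4 - 61*b^3 + 190*b^2 - 132*b - 72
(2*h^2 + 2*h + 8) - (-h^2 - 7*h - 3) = 3*h^2 + 9*h + 11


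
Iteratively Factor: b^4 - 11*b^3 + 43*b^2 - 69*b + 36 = (b - 1)*(b^3 - 10*b^2 + 33*b - 36) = (b - 4)*(b - 1)*(b^2 - 6*b + 9) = (b - 4)*(b - 3)*(b - 1)*(b - 3)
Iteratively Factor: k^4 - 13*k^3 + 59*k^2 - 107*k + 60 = (k - 4)*(k^3 - 9*k^2 + 23*k - 15) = (k - 4)*(k - 1)*(k^2 - 8*k + 15) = (k - 5)*(k - 4)*(k - 1)*(k - 3)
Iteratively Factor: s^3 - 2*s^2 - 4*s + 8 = (s + 2)*(s^2 - 4*s + 4) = (s - 2)*(s + 2)*(s - 2)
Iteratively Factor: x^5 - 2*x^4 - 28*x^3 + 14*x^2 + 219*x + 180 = (x - 4)*(x^4 + 2*x^3 - 20*x^2 - 66*x - 45) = (x - 4)*(x + 3)*(x^3 - x^2 - 17*x - 15) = (x - 4)*(x + 3)^2*(x^2 - 4*x - 5) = (x - 5)*(x - 4)*(x + 3)^2*(x + 1)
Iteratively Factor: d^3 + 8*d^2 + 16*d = (d + 4)*(d^2 + 4*d) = (d + 4)^2*(d)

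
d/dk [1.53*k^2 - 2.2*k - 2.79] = 3.06*k - 2.2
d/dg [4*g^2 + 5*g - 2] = 8*g + 5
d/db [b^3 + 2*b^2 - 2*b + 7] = 3*b^2 + 4*b - 2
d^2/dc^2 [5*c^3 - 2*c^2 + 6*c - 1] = 30*c - 4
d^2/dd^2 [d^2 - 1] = 2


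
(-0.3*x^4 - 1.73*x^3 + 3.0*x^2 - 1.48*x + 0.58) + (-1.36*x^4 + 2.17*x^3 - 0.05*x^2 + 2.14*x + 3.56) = -1.66*x^4 + 0.44*x^3 + 2.95*x^2 + 0.66*x + 4.14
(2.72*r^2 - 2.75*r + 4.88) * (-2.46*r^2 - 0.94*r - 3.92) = -6.6912*r^4 + 4.2082*r^3 - 20.0822*r^2 + 6.1928*r - 19.1296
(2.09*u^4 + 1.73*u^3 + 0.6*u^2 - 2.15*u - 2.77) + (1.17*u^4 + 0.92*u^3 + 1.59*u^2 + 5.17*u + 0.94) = 3.26*u^4 + 2.65*u^3 + 2.19*u^2 + 3.02*u - 1.83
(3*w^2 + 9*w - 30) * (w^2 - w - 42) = 3*w^4 + 6*w^3 - 165*w^2 - 348*w + 1260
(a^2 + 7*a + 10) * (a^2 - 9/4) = a^4 + 7*a^3 + 31*a^2/4 - 63*a/4 - 45/2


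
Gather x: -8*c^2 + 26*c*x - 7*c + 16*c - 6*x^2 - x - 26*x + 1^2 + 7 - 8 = -8*c^2 + 9*c - 6*x^2 + x*(26*c - 27)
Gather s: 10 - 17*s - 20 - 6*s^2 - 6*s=-6*s^2 - 23*s - 10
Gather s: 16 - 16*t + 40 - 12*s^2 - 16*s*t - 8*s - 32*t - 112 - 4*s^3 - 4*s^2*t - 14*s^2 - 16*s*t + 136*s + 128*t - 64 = -4*s^3 + s^2*(-4*t - 26) + s*(128 - 32*t) + 80*t - 120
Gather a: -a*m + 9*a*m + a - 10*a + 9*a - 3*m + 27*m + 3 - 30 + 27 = 8*a*m + 24*m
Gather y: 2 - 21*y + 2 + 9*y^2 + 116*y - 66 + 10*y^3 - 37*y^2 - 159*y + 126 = 10*y^3 - 28*y^2 - 64*y + 64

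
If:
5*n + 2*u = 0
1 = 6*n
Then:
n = 1/6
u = -5/12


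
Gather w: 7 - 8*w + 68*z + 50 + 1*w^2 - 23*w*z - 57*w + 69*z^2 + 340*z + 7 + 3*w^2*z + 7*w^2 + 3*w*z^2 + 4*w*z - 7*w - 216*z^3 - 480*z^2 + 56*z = w^2*(3*z + 8) + w*(3*z^2 - 19*z - 72) - 216*z^3 - 411*z^2 + 464*z + 64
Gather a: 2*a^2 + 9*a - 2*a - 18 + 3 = 2*a^2 + 7*a - 15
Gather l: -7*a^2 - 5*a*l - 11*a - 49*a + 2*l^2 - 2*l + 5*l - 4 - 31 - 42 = -7*a^2 - 60*a + 2*l^2 + l*(3 - 5*a) - 77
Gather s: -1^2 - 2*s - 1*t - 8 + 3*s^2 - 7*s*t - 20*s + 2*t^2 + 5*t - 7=3*s^2 + s*(-7*t - 22) + 2*t^2 + 4*t - 16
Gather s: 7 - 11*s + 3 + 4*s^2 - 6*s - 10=4*s^2 - 17*s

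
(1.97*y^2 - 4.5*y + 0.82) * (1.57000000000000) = 3.0929*y^2 - 7.065*y + 1.2874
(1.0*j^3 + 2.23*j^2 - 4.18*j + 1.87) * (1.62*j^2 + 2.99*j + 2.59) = 1.62*j^5 + 6.6026*j^4 + 2.4861*j^3 - 3.6931*j^2 - 5.2349*j + 4.8433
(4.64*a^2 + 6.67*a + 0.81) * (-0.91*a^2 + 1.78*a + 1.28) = -4.2224*a^4 + 2.1895*a^3 + 17.0747*a^2 + 9.9794*a + 1.0368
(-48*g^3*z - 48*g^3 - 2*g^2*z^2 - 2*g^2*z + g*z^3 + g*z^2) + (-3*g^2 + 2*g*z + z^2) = -48*g^3*z - 48*g^3 - 2*g^2*z^2 - 2*g^2*z - 3*g^2 + g*z^3 + g*z^2 + 2*g*z + z^2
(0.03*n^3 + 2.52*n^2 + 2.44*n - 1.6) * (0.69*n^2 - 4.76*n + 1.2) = 0.0207*n^5 + 1.596*n^4 - 10.2756*n^3 - 9.6944*n^2 + 10.544*n - 1.92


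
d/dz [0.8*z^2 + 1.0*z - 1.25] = 1.6*z + 1.0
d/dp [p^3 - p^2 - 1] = p*(3*p - 2)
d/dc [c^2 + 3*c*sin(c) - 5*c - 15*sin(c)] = 3*c*cos(c) + 2*c + 3*sin(c) - 15*cos(c) - 5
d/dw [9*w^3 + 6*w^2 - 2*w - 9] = 27*w^2 + 12*w - 2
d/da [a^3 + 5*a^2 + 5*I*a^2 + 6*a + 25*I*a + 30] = 3*a^2 + 10*a*(1 + I) + 6 + 25*I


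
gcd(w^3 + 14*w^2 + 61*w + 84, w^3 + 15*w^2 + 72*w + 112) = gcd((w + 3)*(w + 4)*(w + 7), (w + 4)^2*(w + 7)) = w^2 + 11*w + 28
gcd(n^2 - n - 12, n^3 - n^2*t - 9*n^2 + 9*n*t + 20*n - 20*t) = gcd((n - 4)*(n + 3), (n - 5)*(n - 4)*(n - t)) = n - 4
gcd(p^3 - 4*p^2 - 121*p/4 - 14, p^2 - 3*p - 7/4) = p + 1/2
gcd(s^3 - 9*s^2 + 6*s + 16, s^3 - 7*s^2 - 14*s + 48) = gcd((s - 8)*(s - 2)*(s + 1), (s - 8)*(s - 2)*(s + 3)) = s^2 - 10*s + 16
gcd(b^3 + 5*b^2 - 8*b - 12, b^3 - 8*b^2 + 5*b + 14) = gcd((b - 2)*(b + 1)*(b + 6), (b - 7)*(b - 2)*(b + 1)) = b^2 - b - 2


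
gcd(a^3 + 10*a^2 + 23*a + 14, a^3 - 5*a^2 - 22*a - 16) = a^2 + 3*a + 2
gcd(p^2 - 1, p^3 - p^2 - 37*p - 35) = p + 1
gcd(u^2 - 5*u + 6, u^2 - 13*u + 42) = 1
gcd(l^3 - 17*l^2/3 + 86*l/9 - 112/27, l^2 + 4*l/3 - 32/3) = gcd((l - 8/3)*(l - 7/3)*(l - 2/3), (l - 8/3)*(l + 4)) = l - 8/3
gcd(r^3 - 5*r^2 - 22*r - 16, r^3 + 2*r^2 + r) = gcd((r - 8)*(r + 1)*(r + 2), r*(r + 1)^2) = r + 1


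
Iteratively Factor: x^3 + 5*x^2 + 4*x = (x + 4)*(x^2 + x) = (x + 1)*(x + 4)*(x)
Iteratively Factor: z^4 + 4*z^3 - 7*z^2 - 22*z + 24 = (z - 1)*(z^3 + 5*z^2 - 2*z - 24) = (z - 2)*(z - 1)*(z^2 + 7*z + 12) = (z - 2)*(z - 1)*(z + 4)*(z + 3)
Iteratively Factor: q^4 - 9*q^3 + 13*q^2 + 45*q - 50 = (q + 2)*(q^3 - 11*q^2 + 35*q - 25) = (q - 5)*(q + 2)*(q^2 - 6*q + 5) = (q - 5)^2*(q + 2)*(q - 1)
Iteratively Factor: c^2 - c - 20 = (c - 5)*(c + 4)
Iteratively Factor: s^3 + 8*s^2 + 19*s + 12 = (s + 3)*(s^2 + 5*s + 4) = (s + 3)*(s + 4)*(s + 1)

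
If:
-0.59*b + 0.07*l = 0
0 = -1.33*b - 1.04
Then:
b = -0.78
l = -6.59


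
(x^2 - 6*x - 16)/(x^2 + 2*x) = (x - 8)/x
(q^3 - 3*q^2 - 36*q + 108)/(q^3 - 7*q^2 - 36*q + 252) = (q - 3)/(q - 7)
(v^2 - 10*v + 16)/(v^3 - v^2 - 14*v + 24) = (v - 8)/(v^2 + v - 12)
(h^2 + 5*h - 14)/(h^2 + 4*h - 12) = (h + 7)/(h + 6)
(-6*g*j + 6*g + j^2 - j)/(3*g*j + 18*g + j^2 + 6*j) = (-6*g*j + 6*g + j^2 - j)/(3*g*j + 18*g + j^2 + 6*j)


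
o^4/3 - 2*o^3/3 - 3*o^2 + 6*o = o*(o/3 + 1)*(o - 3)*(o - 2)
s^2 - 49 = (s - 7)*(s + 7)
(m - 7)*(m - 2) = m^2 - 9*m + 14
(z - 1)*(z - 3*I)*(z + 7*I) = z^3 - z^2 + 4*I*z^2 + 21*z - 4*I*z - 21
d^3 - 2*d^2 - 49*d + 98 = (d - 7)*(d - 2)*(d + 7)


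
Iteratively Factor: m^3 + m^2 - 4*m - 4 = (m + 2)*(m^2 - m - 2) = (m + 1)*(m + 2)*(m - 2)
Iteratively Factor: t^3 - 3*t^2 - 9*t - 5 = (t + 1)*(t^2 - 4*t - 5) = (t - 5)*(t + 1)*(t + 1)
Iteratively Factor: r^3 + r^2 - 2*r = (r + 2)*(r^2 - r) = (r - 1)*(r + 2)*(r)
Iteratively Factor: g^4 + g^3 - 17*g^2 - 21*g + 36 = (g + 3)*(g^3 - 2*g^2 - 11*g + 12) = (g + 3)^2*(g^2 - 5*g + 4) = (g - 1)*(g + 3)^2*(g - 4)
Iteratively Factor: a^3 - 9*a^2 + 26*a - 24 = (a - 3)*(a^2 - 6*a + 8) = (a - 3)*(a - 2)*(a - 4)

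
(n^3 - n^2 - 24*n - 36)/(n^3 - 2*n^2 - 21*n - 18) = (n + 2)/(n + 1)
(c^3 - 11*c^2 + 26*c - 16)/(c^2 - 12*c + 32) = (c^2 - 3*c + 2)/(c - 4)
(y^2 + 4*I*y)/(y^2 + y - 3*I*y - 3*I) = y*(y + 4*I)/(y^2 + y - 3*I*y - 3*I)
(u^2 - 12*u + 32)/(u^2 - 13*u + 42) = (u^2 - 12*u + 32)/(u^2 - 13*u + 42)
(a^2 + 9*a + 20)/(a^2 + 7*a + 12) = (a + 5)/(a + 3)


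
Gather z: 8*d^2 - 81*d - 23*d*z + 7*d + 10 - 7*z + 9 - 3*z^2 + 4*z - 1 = 8*d^2 - 74*d - 3*z^2 + z*(-23*d - 3) + 18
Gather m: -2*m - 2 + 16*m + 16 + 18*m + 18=32*m + 32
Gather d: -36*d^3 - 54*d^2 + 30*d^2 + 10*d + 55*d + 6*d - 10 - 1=-36*d^3 - 24*d^2 + 71*d - 11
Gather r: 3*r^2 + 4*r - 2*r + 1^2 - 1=3*r^2 + 2*r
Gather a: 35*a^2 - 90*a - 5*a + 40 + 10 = 35*a^2 - 95*a + 50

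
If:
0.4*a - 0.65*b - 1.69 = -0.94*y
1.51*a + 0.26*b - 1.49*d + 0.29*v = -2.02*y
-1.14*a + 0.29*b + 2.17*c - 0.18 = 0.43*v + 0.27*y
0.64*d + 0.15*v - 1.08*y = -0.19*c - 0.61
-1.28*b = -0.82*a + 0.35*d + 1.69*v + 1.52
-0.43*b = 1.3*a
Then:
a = 0.07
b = -0.21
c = 0.13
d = 2.02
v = -1.13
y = 1.63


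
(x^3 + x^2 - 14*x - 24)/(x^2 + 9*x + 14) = (x^2 - x - 12)/(x + 7)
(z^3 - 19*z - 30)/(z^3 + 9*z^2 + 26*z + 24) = (z - 5)/(z + 4)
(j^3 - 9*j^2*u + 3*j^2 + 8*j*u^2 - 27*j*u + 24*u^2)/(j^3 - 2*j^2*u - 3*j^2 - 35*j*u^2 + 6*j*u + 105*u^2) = (j^3 - 9*j^2*u + 3*j^2 + 8*j*u^2 - 27*j*u + 24*u^2)/(j^3 - 2*j^2*u - 3*j^2 - 35*j*u^2 + 6*j*u + 105*u^2)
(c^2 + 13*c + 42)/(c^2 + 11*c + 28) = (c + 6)/(c + 4)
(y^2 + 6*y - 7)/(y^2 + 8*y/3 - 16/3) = 3*(y^2 + 6*y - 7)/(3*y^2 + 8*y - 16)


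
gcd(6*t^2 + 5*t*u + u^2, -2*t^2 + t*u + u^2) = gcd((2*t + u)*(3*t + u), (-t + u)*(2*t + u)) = 2*t + u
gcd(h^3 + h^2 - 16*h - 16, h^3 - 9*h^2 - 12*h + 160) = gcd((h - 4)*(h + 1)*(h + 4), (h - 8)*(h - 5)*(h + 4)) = h + 4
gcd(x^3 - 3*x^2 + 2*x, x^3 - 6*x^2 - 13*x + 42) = x - 2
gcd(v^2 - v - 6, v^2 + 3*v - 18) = v - 3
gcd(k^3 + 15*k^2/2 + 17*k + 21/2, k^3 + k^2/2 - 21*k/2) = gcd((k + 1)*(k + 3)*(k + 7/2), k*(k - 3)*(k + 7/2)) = k + 7/2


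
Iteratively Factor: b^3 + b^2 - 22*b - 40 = (b + 2)*(b^2 - b - 20) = (b + 2)*(b + 4)*(b - 5)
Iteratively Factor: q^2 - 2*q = (q - 2)*(q)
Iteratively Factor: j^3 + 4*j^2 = (j + 4)*(j^2) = j*(j + 4)*(j)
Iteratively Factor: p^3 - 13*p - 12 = (p + 3)*(p^2 - 3*p - 4) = (p + 1)*(p + 3)*(p - 4)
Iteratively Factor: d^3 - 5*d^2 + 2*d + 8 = (d + 1)*(d^2 - 6*d + 8) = (d - 4)*(d + 1)*(d - 2)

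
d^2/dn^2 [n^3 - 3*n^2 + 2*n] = 6*n - 6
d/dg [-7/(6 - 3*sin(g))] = -7*cos(g)/(3*(sin(g) - 2)^2)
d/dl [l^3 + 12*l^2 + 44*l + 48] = 3*l^2 + 24*l + 44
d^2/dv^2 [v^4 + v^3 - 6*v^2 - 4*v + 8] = 12*v^2 + 6*v - 12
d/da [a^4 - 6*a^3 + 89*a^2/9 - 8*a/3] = 4*a^3 - 18*a^2 + 178*a/9 - 8/3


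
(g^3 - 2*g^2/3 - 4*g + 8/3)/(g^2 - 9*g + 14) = (3*g^2 + 4*g - 4)/(3*(g - 7))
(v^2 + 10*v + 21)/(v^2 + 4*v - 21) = (v + 3)/(v - 3)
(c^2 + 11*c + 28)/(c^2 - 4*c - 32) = (c + 7)/(c - 8)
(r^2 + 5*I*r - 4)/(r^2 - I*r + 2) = (r + 4*I)/(r - 2*I)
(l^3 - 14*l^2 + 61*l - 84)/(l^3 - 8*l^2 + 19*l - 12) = (l - 7)/(l - 1)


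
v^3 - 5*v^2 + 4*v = v*(v - 4)*(v - 1)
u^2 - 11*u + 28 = (u - 7)*(u - 4)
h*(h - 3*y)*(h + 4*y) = h^3 + h^2*y - 12*h*y^2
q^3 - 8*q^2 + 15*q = q*(q - 5)*(q - 3)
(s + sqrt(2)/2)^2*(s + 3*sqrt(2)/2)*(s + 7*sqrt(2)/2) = s^4 + 6*sqrt(2)*s^3 + 21*s^2 + 13*sqrt(2)*s + 21/4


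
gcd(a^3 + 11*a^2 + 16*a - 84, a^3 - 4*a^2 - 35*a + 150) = a + 6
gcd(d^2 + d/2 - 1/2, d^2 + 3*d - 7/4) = d - 1/2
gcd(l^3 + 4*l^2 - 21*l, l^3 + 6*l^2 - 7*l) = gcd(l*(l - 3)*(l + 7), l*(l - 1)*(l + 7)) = l^2 + 7*l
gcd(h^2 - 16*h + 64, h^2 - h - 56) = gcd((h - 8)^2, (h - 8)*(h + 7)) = h - 8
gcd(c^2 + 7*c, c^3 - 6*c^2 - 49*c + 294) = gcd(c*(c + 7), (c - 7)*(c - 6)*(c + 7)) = c + 7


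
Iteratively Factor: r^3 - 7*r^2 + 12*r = (r)*(r^2 - 7*r + 12) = r*(r - 4)*(r - 3)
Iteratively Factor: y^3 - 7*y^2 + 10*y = (y - 2)*(y^2 - 5*y) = (y - 5)*(y - 2)*(y)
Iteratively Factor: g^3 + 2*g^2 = (g)*(g^2 + 2*g) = g^2*(g + 2)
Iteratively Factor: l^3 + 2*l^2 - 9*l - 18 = (l - 3)*(l^2 + 5*l + 6) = (l - 3)*(l + 2)*(l + 3)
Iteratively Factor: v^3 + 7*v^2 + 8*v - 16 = (v - 1)*(v^2 + 8*v + 16) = (v - 1)*(v + 4)*(v + 4)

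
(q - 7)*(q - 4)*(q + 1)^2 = q^4 - 9*q^3 + 7*q^2 + 45*q + 28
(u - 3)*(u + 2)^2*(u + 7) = u^4 + 8*u^3 - u^2 - 68*u - 84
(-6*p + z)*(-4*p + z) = 24*p^2 - 10*p*z + z^2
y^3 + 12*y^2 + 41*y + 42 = (y + 2)*(y + 3)*(y + 7)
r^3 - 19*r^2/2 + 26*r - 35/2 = (r - 5)*(r - 7/2)*(r - 1)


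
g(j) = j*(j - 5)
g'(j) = 2*j - 5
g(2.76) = -6.18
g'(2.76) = 0.52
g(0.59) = -2.60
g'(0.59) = -3.82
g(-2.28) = 16.60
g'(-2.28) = -9.56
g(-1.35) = 8.57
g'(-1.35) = -7.70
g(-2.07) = 14.63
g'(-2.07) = -9.14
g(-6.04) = 66.68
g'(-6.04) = -17.08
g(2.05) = -6.05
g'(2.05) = -0.90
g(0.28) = -1.32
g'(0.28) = -4.44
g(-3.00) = 24.00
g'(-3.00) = -11.00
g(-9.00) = 126.00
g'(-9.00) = -23.00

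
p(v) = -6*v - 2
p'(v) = -6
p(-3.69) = 20.14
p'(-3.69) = -6.00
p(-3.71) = 20.26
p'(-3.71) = -6.00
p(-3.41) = 18.46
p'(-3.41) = -6.00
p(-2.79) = 14.74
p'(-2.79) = -6.00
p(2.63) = -17.78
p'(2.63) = -6.00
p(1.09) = -8.54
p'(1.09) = -6.00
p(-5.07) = 28.42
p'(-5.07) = -6.00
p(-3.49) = 18.94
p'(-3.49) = -6.00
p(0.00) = -2.00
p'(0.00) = -6.00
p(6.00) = -38.00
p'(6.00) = -6.00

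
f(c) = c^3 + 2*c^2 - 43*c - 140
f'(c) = 3*c^2 + 4*c - 43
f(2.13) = -212.85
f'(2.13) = -20.87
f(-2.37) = -40.17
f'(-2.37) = -35.63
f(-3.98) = -0.22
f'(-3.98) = -11.40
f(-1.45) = -76.49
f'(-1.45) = -42.49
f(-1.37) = -79.91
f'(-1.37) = -42.85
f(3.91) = -217.78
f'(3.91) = 18.50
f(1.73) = -203.23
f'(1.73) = -27.10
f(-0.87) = -101.73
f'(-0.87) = -44.21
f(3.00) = -224.00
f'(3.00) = -4.00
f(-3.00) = -20.00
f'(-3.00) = -28.00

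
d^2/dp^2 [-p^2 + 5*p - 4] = -2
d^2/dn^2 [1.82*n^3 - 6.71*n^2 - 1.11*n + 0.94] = 10.92*n - 13.42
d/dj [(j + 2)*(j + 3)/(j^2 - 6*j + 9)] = (-11*j - 27)/(j^3 - 9*j^2 + 27*j - 27)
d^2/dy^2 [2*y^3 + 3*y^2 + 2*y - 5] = 12*y + 6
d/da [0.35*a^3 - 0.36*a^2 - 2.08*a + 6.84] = 1.05*a^2 - 0.72*a - 2.08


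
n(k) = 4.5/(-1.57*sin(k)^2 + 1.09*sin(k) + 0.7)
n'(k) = 4.5*(3.14*sin(k)*cos(k) - 1.09*cos(k))/(-1.57*sin(k)^2 + 1.09*sin(k) + 0.7)^2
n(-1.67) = -2.32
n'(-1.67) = 0.50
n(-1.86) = -2.52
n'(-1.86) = 1.65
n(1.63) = 20.13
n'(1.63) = -10.89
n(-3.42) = 5.11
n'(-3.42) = 1.27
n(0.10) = 5.67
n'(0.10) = -5.53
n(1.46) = 19.35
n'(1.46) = 18.69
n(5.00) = -2.52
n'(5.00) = -1.64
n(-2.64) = -24.06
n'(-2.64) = 293.14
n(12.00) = -13.36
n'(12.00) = -92.84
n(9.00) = 5.10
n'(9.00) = -1.07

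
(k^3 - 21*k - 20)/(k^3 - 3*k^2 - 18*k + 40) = (k + 1)/(k - 2)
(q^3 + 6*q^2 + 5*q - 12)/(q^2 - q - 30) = (-q^3 - 6*q^2 - 5*q + 12)/(-q^2 + q + 30)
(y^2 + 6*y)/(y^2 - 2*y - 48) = y/(y - 8)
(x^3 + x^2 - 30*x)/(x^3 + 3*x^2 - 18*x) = (x - 5)/(x - 3)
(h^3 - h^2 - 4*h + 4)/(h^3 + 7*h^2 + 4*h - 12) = (h - 2)/(h + 6)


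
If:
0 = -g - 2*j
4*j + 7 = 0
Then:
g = 7/2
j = -7/4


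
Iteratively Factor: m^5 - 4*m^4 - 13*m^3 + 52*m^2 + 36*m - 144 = (m - 3)*(m^4 - m^3 - 16*m^2 + 4*m + 48) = (m - 3)*(m - 2)*(m^3 + m^2 - 14*m - 24) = (m - 3)*(m - 2)*(m + 3)*(m^2 - 2*m - 8) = (m - 4)*(m - 3)*(m - 2)*(m + 3)*(m + 2)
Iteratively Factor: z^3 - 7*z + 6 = (z - 1)*(z^2 + z - 6) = (z - 2)*(z - 1)*(z + 3)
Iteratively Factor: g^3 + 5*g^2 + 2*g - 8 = (g - 1)*(g^2 + 6*g + 8) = (g - 1)*(g + 2)*(g + 4)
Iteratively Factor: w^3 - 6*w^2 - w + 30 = (w - 3)*(w^2 - 3*w - 10) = (w - 3)*(w + 2)*(w - 5)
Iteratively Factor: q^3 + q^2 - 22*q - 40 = (q - 5)*(q^2 + 6*q + 8) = (q - 5)*(q + 4)*(q + 2)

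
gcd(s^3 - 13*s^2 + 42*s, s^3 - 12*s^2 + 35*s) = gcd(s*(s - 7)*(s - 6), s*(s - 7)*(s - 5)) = s^2 - 7*s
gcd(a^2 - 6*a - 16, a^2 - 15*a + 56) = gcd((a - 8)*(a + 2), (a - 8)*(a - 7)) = a - 8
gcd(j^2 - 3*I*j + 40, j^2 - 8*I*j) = j - 8*I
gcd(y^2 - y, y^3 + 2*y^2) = y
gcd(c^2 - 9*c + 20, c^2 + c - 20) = c - 4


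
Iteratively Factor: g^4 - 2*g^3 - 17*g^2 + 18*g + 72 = (g - 4)*(g^3 + 2*g^2 - 9*g - 18) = (g - 4)*(g - 3)*(g^2 + 5*g + 6) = (g - 4)*(g - 3)*(g + 3)*(g + 2)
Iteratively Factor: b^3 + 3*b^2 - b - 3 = (b + 1)*(b^2 + 2*b - 3) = (b - 1)*(b + 1)*(b + 3)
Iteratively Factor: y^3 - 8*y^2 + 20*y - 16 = (y - 4)*(y^2 - 4*y + 4) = (y - 4)*(y - 2)*(y - 2)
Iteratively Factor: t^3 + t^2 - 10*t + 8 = (t + 4)*(t^2 - 3*t + 2) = (t - 1)*(t + 4)*(t - 2)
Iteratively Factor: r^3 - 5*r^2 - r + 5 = (r - 5)*(r^2 - 1) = (r - 5)*(r - 1)*(r + 1)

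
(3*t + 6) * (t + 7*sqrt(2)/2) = 3*t^2 + 6*t + 21*sqrt(2)*t/2 + 21*sqrt(2)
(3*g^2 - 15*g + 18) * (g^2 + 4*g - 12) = 3*g^4 - 3*g^3 - 78*g^2 + 252*g - 216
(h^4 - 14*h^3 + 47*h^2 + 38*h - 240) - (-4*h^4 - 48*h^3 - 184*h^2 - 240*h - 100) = 5*h^4 + 34*h^3 + 231*h^2 + 278*h - 140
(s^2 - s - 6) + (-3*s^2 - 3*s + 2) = -2*s^2 - 4*s - 4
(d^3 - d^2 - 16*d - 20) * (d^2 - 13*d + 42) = d^5 - 14*d^4 + 39*d^3 + 146*d^2 - 412*d - 840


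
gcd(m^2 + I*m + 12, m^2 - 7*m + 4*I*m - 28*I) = m + 4*I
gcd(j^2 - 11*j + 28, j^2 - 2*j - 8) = j - 4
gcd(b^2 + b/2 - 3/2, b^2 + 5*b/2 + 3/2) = b + 3/2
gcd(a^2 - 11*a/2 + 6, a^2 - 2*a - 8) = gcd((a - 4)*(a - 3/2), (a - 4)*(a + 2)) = a - 4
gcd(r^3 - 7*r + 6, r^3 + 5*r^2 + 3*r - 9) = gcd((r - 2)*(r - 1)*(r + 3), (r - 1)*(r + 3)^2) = r^2 + 2*r - 3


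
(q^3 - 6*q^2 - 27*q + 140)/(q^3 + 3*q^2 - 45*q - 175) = (q - 4)/(q + 5)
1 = 1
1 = 1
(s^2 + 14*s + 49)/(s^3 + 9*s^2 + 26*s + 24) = (s^2 + 14*s + 49)/(s^3 + 9*s^2 + 26*s + 24)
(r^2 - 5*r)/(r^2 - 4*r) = (r - 5)/(r - 4)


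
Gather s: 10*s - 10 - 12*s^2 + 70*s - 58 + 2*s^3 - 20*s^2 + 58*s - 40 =2*s^3 - 32*s^2 + 138*s - 108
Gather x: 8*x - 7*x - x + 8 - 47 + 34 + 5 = 0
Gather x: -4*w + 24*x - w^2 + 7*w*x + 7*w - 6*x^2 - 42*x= -w^2 + 3*w - 6*x^2 + x*(7*w - 18)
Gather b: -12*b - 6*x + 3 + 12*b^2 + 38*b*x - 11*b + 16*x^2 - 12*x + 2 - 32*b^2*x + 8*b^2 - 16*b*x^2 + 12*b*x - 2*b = b^2*(20 - 32*x) + b*(-16*x^2 + 50*x - 25) + 16*x^2 - 18*x + 5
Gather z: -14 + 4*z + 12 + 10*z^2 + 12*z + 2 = 10*z^2 + 16*z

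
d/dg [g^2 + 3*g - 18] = 2*g + 3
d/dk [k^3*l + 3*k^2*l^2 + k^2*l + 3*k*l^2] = l*(3*k^2 + 6*k*l + 2*k + 3*l)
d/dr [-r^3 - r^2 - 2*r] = -3*r^2 - 2*r - 2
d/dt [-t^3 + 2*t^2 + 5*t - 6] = -3*t^2 + 4*t + 5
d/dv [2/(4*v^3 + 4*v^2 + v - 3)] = 2*(-12*v^2 - 8*v - 1)/(4*v^3 + 4*v^2 + v - 3)^2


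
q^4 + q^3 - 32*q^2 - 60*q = q*(q - 6)*(q + 2)*(q + 5)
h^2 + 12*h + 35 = (h + 5)*(h + 7)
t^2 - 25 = (t - 5)*(t + 5)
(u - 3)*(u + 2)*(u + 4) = u^3 + 3*u^2 - 10*u - 24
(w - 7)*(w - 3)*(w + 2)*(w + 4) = w^4 - 4*w^3 - 31*w^2 + 46*w + 168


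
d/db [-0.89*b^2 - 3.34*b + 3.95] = -1.78*b - 3.34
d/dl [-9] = 0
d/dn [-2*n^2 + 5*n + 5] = 5 - 4*n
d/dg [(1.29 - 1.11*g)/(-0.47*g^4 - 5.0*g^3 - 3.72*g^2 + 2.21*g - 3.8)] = (-1.5651*g^4 - 8.6748*g^3 + 15.2208*g^2 + 9.5976*g + 1.3671)/(0.2209*g^8 + 4.7*g^7 + 28.4968*g^6 + 35.1226*g^5 - 4.6896*g^4 + 21.5576*g^3 + 33.1561*g^2 - 16.796*g + 14.44)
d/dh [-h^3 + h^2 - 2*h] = -3*h^2 + 2*h - 2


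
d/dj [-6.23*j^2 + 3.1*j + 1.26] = 3.1 - 12.46*j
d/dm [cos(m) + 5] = -sin(m)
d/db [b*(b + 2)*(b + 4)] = 3*b^2 + 12*b + 8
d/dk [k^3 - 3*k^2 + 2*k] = 3*k^2 - 6*k + 2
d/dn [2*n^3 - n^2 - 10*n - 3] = 6*n^2 - 2*n - 10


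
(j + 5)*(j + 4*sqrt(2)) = j^2 + 5*j + 4*sqrt(2)*j + 20*sqrt(2)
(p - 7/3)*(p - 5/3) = p^2 - 4*p + 35/9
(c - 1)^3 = c^3 - 3*c^2 + 3*c - 1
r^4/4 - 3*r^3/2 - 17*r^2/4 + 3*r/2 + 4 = (r/4 + 1/4)*(r - 8)*(r - 1)*(r + 2)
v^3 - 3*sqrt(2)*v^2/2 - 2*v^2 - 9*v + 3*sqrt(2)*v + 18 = (v - 2)*(v - 3*sqrt(2))*(v + 3*sqrt(2)/2)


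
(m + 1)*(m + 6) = m^2 + 7*m + 6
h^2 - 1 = (h - 1)*(h + 1)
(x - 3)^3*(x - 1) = x^4 - 10*x^3 + 36*x^2 - 54*x + 27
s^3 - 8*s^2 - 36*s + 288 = (s - 8)*(s - 6)*(s + 6)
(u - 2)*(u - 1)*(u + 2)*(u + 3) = u^4 + 2*u^3 - 7*u^2 - 8*u + 12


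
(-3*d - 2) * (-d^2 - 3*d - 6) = 3*d^3 + 11*d^2 + 24*d + 12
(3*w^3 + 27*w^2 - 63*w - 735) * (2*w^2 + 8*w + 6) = 6*w^5 + 78*w^4 + 108*w^3 - 1812*w^2 - 6258*w - 4410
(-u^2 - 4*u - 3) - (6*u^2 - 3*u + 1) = -7*u^2 - u - 4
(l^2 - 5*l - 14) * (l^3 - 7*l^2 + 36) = l^5 - 12*l^4 + 21*l^3 + 134*l^2 - 180*l - 504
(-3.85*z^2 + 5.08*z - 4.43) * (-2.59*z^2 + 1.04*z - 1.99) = 9.9715*z^4 - 17.1612*z^3 + 24.4184*z^2 - 14.7164*z + 8.8157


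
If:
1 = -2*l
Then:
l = -1/2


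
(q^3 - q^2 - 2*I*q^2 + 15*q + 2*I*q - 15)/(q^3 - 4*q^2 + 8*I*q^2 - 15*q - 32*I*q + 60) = (q^2 - q*(1 + 5*I) + 5*I)/(q^2 + q*(-4 + 5*I) - 20*I)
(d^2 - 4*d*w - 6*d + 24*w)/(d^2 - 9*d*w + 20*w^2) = (6 - d)/(-d + 5*w)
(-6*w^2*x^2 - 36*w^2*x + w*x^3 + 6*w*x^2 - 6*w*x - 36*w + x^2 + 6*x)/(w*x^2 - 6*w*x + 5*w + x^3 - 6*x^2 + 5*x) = (-6*w^2*x^2 - 36*w^2*x + w*x^3 + 6*w*x^2 - 6*w*x - 36*w + x^2 + 6*x)/(w*x^2 - 6*w*x + 5*w + x^3 - 6*x^2 + 5*x)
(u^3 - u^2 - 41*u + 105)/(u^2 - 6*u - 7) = (-u^3 + u^2 + 41*u - 105)/(-u^2 + 6*u + 7)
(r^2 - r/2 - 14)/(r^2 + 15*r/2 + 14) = (r - 4)/(r + 4)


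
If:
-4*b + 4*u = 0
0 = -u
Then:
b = 0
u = 0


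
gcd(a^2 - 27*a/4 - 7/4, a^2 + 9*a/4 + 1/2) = a + 1/4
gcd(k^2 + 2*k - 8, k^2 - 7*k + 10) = k - 2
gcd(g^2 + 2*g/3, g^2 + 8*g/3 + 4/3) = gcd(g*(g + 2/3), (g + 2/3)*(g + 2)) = g + 2/3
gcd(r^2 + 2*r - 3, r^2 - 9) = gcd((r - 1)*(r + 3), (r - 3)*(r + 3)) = r + 3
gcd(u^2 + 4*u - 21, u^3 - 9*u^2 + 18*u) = u - 3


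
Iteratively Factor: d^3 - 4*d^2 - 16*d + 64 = (d - 4)*(d^2 - 16) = (d - 4)*(d + 4)*(d - 4)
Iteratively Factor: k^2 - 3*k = (k)*(k - 3)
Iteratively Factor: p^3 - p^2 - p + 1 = (p - 1)*(p^2 - 1) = (p - 1)*(p + 1)*(p - 1)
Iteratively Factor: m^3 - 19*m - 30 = (m + 3)*(m^2 - 3*m - 10) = (m - 5)*(m + 3)*(m + 2)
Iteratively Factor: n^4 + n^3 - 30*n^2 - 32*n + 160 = (n - 5)*(n^3 + 6*n^2 - 32) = (n - 5)*(n - 2)*(n^2 + 8*n + 16) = (n - 5)*(n - 2)*(n + 4)*(n + 4)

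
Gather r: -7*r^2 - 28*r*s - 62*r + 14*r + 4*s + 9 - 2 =-7*r^2 + r*(-28*s - 48) + 4*s + 7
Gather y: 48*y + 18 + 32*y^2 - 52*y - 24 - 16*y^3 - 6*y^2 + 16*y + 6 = -16*y^3 + 26*y^2 + 12*y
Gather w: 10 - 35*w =10 - 35*w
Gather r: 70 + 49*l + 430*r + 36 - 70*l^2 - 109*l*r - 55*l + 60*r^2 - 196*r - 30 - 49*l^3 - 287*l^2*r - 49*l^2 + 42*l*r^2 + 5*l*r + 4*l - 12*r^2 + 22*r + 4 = -49*l^3 - 119*l^2 - 2*l + r^2*(42*l + 48) + r*(-287*l^2 - 104*l + 256) + 80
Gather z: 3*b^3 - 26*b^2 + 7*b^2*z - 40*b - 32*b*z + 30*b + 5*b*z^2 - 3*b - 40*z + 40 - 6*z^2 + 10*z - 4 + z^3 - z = 3*b^3 - 26*b^2 - 13*b + z^3 + z^2*(5*b - 6) + z*(7*b^2 - 32*b - 31) + 36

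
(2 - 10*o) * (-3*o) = 30*o^2 - 6*o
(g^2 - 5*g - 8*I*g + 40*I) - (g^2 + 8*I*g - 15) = -5*g - 16*I*g + 15 + 40*I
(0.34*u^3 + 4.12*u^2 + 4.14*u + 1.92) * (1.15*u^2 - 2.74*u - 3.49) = 0.391*u^5 + 3.8064*u^4 - 7.7144*u^3 - 23.5144*u^2 - 19.7094*u - 6.7008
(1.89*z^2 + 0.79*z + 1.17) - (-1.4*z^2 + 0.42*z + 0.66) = 3.29*z^2 + 0.37*z + 0.51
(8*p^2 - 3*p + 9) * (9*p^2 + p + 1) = 72*p^4 - 19*p^3 + 86*p^2 + 6*p + 9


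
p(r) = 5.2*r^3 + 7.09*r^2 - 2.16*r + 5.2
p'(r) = 15.6*r^2 + 14.18*r - 2.16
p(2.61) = 140.31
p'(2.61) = 141.12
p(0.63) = 7.95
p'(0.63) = 12.97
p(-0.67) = 8.27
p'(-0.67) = -4.66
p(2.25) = 95.46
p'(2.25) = 108.72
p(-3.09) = -73.85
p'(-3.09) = 102.97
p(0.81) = 10.87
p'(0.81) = 19.56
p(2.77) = 164.14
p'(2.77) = 156.82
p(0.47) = 6.29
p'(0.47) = 7.95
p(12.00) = 9985.84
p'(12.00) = 2414.40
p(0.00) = 5.20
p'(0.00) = -2.16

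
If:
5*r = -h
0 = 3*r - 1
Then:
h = -5/3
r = 1/3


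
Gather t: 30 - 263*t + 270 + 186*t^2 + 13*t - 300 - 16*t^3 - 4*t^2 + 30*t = -16*t^3 + 182*t^2 - 220*t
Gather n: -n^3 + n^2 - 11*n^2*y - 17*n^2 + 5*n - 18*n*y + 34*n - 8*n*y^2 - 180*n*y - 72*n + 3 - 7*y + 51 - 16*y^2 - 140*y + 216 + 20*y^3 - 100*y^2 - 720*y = -n^3 + n^2*(-11*y - 16) + n*(-8*y^2 - 198*y - 33) + 20*y^3 - 116*y^2 - 867*y + 270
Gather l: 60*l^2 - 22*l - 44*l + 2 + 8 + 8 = 60*l^2 - 66*l + 18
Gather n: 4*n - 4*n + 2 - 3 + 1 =0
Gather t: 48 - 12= 36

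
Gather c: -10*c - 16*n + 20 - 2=-10*c - 16*n + 18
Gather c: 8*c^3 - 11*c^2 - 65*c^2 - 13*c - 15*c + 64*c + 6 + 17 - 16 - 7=8*c^3 - 76*c^2 + 36*c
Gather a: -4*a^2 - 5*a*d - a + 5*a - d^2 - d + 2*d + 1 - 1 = -4*a^2 + a*(4 - 5*d) - d^2 + d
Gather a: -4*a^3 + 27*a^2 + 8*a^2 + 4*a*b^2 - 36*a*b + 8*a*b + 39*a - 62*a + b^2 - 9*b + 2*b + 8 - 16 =-4*a^3 + 35*a^2 + a*(4*b^2 - 28*b - 23) + b^2 - 7*b - 8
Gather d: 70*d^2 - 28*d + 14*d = 70*d^2 - 14*d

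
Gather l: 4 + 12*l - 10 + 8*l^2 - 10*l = 8*l^2 + 2*l - 6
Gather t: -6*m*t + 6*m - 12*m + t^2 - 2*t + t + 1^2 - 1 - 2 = -6*m + t^2 + t*(-6*m - 1) - 2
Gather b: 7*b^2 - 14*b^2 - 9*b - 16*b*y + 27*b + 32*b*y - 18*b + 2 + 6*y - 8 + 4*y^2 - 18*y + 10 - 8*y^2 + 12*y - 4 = -7*b^2 + 16*b*y - 4*y^2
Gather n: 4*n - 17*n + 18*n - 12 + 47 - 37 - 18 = 5*n - 20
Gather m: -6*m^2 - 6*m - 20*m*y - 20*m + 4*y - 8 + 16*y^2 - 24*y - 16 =-6*m^2 + m*(-20*y - 26) + 16*y^2 - 20*y - 24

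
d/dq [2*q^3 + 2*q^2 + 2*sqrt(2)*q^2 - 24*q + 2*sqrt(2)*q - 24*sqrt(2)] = 6*q^2 + 4*q + 4*sqrt(2)*q - 24 + 2*sqrt(2)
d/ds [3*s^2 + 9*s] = 6*s + 9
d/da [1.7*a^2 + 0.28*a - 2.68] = 3.4*a + 0.28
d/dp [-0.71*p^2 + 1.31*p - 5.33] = 1.31 - 1.42*p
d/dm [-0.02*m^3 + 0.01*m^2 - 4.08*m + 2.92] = -0.06*m^2 + 0.02*m - 4.08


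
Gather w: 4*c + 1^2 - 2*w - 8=4*c - 2*w - 7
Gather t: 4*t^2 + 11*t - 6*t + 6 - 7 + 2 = 4*t^2 + 5*t + 1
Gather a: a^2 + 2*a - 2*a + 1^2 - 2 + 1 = a^2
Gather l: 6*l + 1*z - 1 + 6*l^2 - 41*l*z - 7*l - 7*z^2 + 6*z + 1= 6*l^2 + l*(-41*z - 1) - 7*z^2 + 7*z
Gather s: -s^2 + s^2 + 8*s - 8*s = 0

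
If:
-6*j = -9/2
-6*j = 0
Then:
No Solution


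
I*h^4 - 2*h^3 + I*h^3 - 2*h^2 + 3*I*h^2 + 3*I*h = h*(h - I)*(h + 3*I)*(I*h + I)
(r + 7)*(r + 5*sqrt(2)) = r^2 + 7*r + 5*sqrt(2)*r + 35*sqrt(2)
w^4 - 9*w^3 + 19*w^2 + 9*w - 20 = (w - 5)*(w - 4)*(w - 1)*(w + 1)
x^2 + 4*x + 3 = (x + 1)*(x + 3)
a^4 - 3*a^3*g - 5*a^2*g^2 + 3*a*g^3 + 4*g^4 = (a - 4*g)*(a - g)*(a + g)^2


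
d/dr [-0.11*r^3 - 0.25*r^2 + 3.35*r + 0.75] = -0.33*r^2 - 0.5*r + 3.35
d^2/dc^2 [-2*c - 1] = 0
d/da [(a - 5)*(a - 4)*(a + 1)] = 3*a^2 - 16*a + 11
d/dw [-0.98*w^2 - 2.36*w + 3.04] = -1.96*w - 2.36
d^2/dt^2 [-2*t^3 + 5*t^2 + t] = 10 - 12*t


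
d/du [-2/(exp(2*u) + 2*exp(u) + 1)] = 4*(exp(u) + 1)*exp(u)/(exp(2*u) + 2*exp(u) + 1)^2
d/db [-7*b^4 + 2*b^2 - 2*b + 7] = -28*b^3 + 4*b - 2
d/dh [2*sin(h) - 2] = 2*cos(h)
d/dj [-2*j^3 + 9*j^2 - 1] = 6*j*(3 - j)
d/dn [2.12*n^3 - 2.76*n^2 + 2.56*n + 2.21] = 6.36*n^2 - 5.52*n + 2.56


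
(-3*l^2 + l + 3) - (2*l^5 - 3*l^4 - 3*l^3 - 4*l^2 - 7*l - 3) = -2*l^5 + 3*l^4 + 3*l^3 + l^2 + 8*l + 6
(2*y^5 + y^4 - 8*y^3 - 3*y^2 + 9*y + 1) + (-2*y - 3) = 2*y^5 + y^4 - 8*y^3 - 3*y^2 + 7*y - 2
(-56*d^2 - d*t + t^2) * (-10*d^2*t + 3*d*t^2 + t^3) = 560*d^4*t - 158*d^3*t^2 - 69*d^2*t^3 + 2*d*t^4 + t^5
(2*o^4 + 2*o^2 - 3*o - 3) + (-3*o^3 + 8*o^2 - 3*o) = 2*o^4 - 3*o^3 + 10*o^2 - 6*o - 3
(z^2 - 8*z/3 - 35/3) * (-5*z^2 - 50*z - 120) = -5*z^4 - 110*z^3/3 + 215*z^2/3 + 2710*z/3 + 1400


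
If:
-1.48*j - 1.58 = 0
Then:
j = -1.07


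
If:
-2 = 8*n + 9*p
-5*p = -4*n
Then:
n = -5/38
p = -2/19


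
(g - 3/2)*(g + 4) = g^2 + 5*g/2 - 6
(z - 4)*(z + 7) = z^2 + 3*z - 28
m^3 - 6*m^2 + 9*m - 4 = (m - 4)*(m - 1)^2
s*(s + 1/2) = s^2 + s/2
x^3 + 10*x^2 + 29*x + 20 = (x + 1)*(x + 4)*(x + 5)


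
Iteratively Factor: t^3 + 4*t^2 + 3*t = (t + 1)*(t^2 + 3*t) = (t + 1)*(t + 3)*(t)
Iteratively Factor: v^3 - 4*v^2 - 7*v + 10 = (v - 5)*(v^2 + v - 2) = (v - 5)*(v + 2)*(v - 1)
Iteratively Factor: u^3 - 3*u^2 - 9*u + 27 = (u + 3)*(u^2 - 6*u + 9) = (u - 3)*(u + 3)*(u - 3)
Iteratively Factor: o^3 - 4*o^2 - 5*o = (o + 1)*(o^2 - 5*o) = (o - 5)*(o + 1)*(o)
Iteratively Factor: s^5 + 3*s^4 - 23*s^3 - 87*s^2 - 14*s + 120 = (s + 2)*(s^4 + s^3 - 25*s^2 - 37*s + 60) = (s + 2)*(s + 4)*(s^3 - 3*s^2 - 13*s + 15) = (s - 5)*(s + 2)*(s + 4)*(s^2 + 2*s - 3) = (s - 5)*(s - 1)*(s + 2)*(s + 4)*(s + 3)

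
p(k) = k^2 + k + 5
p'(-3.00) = -5.00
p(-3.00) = 11.00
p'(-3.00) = -5.00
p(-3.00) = 11.00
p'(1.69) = 4.38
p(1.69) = 9.55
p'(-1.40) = -1.80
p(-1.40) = 5.56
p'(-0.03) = 0.94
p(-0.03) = 4.97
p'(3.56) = 8.12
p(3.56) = 21.23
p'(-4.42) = -7.84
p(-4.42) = 20.12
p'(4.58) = 10.16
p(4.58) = 30.56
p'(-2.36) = -3.72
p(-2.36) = 8.21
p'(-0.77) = -0.54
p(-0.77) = 4.82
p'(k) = 2*k + 1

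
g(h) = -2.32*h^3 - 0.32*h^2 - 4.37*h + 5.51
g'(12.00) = -1014.29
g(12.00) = -4101.97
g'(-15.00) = -1560.77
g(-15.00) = 7829.06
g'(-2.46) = -44.91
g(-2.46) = 48.86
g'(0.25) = -4.96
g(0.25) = 4.36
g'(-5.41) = -204.61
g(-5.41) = 387.14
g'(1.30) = -16.96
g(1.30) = -5.81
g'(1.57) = -22.53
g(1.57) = -11.12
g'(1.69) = -25.33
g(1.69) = -13.99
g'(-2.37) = -41.95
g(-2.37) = 44.95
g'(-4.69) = -154.46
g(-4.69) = 258.30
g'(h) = -6.96*h^2 - 0.64*h - 4.37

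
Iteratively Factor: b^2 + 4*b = (b + 4)*(b)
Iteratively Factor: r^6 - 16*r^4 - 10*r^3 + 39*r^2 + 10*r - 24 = (r + 2)*(r^5 - 2*r^4 - 12*r^3 + 14*r^2 + 11*r - 12) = (r - 4)*(r + 2)*(r^4 + 2*r^3 - 4*r^2 - 2*r + 3) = (r - 4)*(r - 1)*(r + 2)*(r^3 + 3*r^2 - r - 3) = (r - 4)*(r - 1)*(r + 1)*(r + 2)*(r^2 + 2*r - 3) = (r - 4)*(r - 1)*(r + 1)*(r + 2)*(r + 3)*(r - 1)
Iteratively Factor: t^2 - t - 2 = (t + 1)*(t - 2)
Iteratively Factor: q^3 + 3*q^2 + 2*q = (q + 1)*(q^2 + 2*q) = (q + 1)*(q + 2)*(q)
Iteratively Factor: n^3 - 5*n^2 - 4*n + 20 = (n - 5)*(n^2 - 4) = (n - 5)*(n - 2)*(n + 2)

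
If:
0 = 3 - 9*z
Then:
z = 1/3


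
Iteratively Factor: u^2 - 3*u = (u)*(u - 3)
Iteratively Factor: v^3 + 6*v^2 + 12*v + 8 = (v + 2)*(v^2 + 4*v + 4) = (v + 2)^2*(v + 2)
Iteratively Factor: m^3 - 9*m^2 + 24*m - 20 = (m - 2)*(m^2 - 7*m + 10) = (m - 2)^2*(m - 5)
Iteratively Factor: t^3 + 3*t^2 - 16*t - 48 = (t + 4)*(t^2 - t - 12) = (t - 4)*(t + 4)*(t + 3)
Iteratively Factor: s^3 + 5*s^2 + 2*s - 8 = (s + 2)*(s^2 + 3*s - 4) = (s + 2)*(s + 4)*(s - 1)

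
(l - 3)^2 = l^2 - 6*l + 9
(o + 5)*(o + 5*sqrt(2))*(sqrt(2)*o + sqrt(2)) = sqrt(2)*o^3 + 6*sqrt(2)*o^2 + 10*o^2 + 5*sqrt(2)*o + 60*o + 50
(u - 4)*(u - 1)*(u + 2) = u^3 - 3*u^2 - 6*u + 8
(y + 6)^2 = y^2 + 12*y + 36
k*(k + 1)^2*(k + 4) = k^4 + 6*k^3 + 9*k^2 + 4*k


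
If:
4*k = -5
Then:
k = -5/4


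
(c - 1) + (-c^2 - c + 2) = 1 - c^2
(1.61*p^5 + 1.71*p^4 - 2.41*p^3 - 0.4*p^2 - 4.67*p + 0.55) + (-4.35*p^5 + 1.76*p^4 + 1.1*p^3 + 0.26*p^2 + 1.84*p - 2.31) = -2.74*p^5 + 3.47*p^4 - 1.31*p^3 - 0.14*p^2 - 2.83*p - 1.76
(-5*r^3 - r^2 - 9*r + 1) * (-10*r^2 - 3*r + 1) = 50*r^5 + 25*r^4 + 88*r^3 + 16*r^2 - 12*r + 1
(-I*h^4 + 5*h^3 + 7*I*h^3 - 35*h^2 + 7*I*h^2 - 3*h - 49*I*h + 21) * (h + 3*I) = -I*h^5 + 8*h^4 + 7*I*h^4 - 56*h^3 + 22*I*h^3 - 24*h^2 - 154*I*h^2 + 168*h - 9*I*h + 63*I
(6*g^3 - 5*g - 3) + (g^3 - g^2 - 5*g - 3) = 7*g^3 - g^2 - 10*g - 6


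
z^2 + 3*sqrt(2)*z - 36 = (z - 3*sqrt(2))*(z + 6*sqrt(2))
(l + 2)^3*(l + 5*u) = l^4 + 5*l^3*u + 6*l^3 + 30*l^2*u + 12*l^2 + 60*l*u + 8*l + 40*u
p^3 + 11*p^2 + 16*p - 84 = (p - 2)*(p + 6)*(p + 7)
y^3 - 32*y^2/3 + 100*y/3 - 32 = (y - 6)*(y - 8/3)*(y - 2)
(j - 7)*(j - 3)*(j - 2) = j^3 - 12*j^2 + 41*j - 42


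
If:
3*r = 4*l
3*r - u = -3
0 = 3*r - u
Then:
No Solution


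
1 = 1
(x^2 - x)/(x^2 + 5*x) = (x - 1)/(x + 5)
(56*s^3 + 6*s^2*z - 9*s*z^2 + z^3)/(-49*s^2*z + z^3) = (-8*s^2 - 2*s*z + z^2)/(z*(7*s + z))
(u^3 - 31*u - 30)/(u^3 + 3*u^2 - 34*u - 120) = (u + 1)/(u + 4)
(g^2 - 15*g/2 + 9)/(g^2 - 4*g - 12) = (g - 3/2)/(g + 2)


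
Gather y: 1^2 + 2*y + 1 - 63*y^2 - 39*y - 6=-63*y^2 - 37*y - 4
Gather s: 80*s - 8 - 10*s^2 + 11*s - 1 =-10*s^2 + 91*s - 9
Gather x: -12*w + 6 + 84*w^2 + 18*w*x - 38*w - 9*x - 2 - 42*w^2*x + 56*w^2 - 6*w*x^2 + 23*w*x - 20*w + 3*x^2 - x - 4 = 140*w^2 - 70*w + x^2*(3 - 6*w) + x*(-42*w^2 + 41*w - 10)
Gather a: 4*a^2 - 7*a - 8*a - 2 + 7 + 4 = 4*a^2 - 15*a + 9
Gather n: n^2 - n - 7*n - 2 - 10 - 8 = n^2 - 8*n - 20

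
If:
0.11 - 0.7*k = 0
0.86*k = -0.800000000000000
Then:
No Solution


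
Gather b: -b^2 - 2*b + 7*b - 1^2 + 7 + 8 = -b^2 + 5*b + 14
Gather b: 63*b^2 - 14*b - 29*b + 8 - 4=63*b^2 - 43*b + 4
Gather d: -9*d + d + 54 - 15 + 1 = 40 - 8*d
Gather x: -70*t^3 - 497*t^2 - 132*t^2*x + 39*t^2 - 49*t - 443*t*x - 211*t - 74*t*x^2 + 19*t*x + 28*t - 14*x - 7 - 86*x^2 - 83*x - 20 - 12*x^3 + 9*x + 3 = -70*t^3 - 458*t^2 - 232*t - 12*x^3 + x^2*(-74*t - 86) + x*(-132*t^2 - 424*t - 88) - 24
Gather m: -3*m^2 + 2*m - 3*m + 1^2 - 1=-3*m^2 - m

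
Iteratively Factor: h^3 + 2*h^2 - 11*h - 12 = (h - 3)*(h^2 + 5*h + 4) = (h - 3)*(h + 1)*(h + 4)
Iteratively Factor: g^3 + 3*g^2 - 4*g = (g)*(g^2 + 3*g - 4) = g*(g + 4)*(g - 1)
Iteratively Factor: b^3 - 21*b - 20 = (b - 5)*(b^2 + 5*b + 4) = (b - 5)*(b + 4)*(b + 1)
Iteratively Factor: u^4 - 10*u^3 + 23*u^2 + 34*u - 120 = (u - 5)*(u^3 - 5*u^2 - 2*u + 24) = (u - 5)*(u - 3)*(u^2 - 2*u - 8) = (u - 5)*(u - 4)*(u - 3)*(u + 2)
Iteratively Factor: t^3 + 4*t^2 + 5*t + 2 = (t + 1)*(t^2 + 3*t + 2) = (t + 1)^2*(t + 2)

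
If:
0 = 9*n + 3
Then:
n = -1/3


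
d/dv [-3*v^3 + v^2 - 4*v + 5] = -9*v^2 + 2*v - 4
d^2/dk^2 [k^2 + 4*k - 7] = 2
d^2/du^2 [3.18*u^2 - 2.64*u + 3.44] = 6.36000000000000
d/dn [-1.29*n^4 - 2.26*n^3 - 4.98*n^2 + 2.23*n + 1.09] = -5.16*n^3 - 6.78*n^2 - 9.96*n + 2.23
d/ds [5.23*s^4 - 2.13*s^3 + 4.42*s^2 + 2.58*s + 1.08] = 20.92*s^3 - 6.39*s^2 + 8.84*s + 2.58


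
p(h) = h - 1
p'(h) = 1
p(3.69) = 2.69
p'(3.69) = 1.00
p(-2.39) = -3.39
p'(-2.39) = 1.00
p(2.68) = 1.68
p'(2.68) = 1.00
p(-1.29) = -2.29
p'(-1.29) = 1.00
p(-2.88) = -3.88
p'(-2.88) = 1.00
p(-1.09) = -2.09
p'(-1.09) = 1.00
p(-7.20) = -8.20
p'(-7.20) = 1.00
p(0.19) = -0.81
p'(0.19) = 1.00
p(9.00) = 8.00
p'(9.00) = 1.00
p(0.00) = -1.00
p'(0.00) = 1.00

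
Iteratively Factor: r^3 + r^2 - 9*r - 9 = (r + 3)*(r^2 - 2*r - 3) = (r + 1)*(r + 3)*(r - 3)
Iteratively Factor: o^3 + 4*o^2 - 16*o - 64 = (o + 4)*(o^2 - 16) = (o + 4)^2*(o - 4)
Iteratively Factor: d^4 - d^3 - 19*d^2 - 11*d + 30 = (d + 2)*(d^3 - 3*d^2 - 13*d + 15) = (d - 1)*(d + 2)*(d^2 - 2*d - 15) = (d - 5)*(d - 1)*(d + 2)*(d + 3)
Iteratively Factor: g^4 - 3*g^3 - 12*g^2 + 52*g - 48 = (g - 2)*(g^3 - g^2 - 14*g + 24) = (g - 2)*(g + 4)*(g^2 - 5*g + 6) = (g - 3)*(g - 2)*(g + 4)*(g - 2)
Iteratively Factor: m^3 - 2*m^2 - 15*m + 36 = (m + 4)*(m^2 - 6*m + 9) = (m - 3)*(m + 4)*(m - 3)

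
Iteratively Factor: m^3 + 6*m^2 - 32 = (m - 2)*(m^2 + 8*m + 16) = (m - 2)*(m + 4)*(m + 4)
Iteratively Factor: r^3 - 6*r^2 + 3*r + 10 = (r - 5)*(r^2 - r - 2) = (r - 5)*(r - 2)*(r + 1)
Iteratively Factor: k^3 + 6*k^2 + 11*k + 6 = (k + 2)*(k^2 + 4*k + 3) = (k + 1)*(k + 2)*(k + 3)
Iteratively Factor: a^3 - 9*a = (a + 3)*(a^2 - 3*a) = a*(a + 3)*(a - 3)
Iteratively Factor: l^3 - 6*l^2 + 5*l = (l - 1)*(l^2 - 5*l) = (l - 5)*(l - 1)*(l)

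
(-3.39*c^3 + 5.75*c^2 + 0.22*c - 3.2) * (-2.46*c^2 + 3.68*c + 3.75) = 8.3394*c^5 - 26.6202*c^4 + 7.9063*c^3 + 30.2441*c^2 - 10.951*c - 12.0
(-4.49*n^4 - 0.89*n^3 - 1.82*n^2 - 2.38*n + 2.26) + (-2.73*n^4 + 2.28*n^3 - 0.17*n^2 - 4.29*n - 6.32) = -7.22*n^4 + 1.39*n^3 - 1.99*n^2 - 6.67*n - 4.06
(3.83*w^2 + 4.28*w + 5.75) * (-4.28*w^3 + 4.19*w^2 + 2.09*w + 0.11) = -16.3924*w^5 - 2.2707*w^4 + 1.3279*w^3 + 33.459*w^2 + 12.4883*w + 0.6325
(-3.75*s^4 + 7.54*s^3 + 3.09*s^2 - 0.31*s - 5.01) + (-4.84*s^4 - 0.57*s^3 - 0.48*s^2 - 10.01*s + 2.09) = -8.59*s^4 + 6.97*s^3 + 2.61*s^2 - 10.32*s - 2.92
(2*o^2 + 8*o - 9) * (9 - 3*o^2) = -6*o^4 - 24*o^3 + 45*o^2 + 72*o - 81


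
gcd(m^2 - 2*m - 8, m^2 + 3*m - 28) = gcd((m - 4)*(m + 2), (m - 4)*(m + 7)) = m - 4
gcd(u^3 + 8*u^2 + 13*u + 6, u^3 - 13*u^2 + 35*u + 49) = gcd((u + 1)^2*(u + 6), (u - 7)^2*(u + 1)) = u + 1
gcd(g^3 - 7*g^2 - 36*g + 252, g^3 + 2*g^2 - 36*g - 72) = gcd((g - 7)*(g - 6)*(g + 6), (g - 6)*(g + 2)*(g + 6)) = g^2 - 36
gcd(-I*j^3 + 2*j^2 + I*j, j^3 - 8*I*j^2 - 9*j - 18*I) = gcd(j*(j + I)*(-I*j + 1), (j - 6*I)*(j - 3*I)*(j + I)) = j + I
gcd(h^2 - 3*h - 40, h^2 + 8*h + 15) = h + 5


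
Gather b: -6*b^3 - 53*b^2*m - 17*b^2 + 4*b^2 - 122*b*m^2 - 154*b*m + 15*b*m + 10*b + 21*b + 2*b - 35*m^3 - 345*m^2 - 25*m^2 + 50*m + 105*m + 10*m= -6*b^3 + b^2*(-53*m - 13) + b*(-122*m^2 - 139*m + 33) - 35*m^3 - 370*m^2 + 165*m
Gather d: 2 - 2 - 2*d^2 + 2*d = -2*d^2 + 2*d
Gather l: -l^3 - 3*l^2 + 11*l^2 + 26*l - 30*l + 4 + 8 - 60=-l^3 + 8*l^2 - 4*l - 48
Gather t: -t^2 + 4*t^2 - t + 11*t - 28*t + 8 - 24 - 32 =3*t^2 - 18*t - 48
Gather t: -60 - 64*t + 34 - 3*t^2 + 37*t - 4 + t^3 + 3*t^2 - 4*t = t^3 - 31*t - 30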